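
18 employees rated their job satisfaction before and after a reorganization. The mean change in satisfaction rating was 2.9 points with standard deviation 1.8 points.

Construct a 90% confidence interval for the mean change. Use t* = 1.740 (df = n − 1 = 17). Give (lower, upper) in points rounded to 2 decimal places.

(2.16, 3.64)

This is a matched-pairs design, so SE = s_d/√n = 1.8/√18 = 0.4243.
Margin = 1.740 × 0.4243 = 0.7383; the interval is 2.9 ± 0.7383 = (2.16, 3.64).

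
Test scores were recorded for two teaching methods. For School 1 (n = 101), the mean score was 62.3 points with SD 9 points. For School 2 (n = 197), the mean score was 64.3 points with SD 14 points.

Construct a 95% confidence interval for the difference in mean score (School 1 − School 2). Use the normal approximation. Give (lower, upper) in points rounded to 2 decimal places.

(-4.63, 0.63)

Standard errors of each mean: 9/√101 = 0.8955 and 14/√197 = 0.9975.
SE(x̄₁ − x̄₂) = √(0.8955² + 0.9975²) = 1.3405 for independent samples with unequal variances.
With z* = 1.960, the margin is 1.960 × 1.3405 = 2.6274.
x̄₁ − x̄₂ = 62.3 − 64.3 = -2.0000; the interval is -2.0000 ± 2.6274 = (-4.63, 0.63).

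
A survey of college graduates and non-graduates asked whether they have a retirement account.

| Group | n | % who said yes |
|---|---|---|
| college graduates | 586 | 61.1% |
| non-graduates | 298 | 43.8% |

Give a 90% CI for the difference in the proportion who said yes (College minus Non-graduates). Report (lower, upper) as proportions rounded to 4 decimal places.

The two standard errors are √(0.6110×0.3890/586) = 0.02014 and √(0.4380×0.5620/298) = 0.02874.
Because the samples are independent, SE_diff = √(0.02014² + 0.02874²) = 0.03509.
Using z* = 1.645 for 90%, ME = 1.645 × 0.03509 = 0.05772.
p̂₁ − p̂₂ = 0.1730; interval 0.1730 ± 0.05772 gives (0.1153, 0.2307).

(0.1153, 0.2307)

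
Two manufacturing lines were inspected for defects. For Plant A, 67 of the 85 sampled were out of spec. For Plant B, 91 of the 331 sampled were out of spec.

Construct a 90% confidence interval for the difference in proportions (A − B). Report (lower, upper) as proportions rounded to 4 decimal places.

First, p̂₁ = 67/85 = 0.7882; p̂₂ = 91/331 = 0.2749.
The two standard errors are √(0.7882×0.2118/85) = 0.04432 and √(0.2749×0.7251/331) = 0.02454.
Because the samples are independent, SE_diff = √(0.04432² + 0.02454²) = 0.05066.
Using z* = 1.645 for 90%, ME = 1.645 × 0.05066 = 0.08334.
p̂₁ − p̂₂ = 0.5133; interval 0.5133 ± 0.08334 gives (0.4300, 0.5966).

(0.4300, 0.5966)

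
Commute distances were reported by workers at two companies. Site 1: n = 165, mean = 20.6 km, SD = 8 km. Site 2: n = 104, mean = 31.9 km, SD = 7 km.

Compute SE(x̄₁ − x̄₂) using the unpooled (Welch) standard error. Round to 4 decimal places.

0.9268

Per-group SEs: s₁/√n₁ = 8/√165 = 0.6228, s₂/√n₂ = 7/√104 = 0.6864.
Unpooled SE of the difference: √(0.38787984 + 0.47114496) = 0.9268.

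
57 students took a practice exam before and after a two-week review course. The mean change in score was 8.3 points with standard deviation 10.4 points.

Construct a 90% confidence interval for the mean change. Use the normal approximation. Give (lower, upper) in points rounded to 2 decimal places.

This is a matched-pairs design, so SE = s_d/√n = 10.4/√57 = 1.3775.
Margin = 1.645 × 1.3775 = 2.2660; the interval is 8.3 ± 2.2660 = (6.03, 10.57).

(6.03, 10.57)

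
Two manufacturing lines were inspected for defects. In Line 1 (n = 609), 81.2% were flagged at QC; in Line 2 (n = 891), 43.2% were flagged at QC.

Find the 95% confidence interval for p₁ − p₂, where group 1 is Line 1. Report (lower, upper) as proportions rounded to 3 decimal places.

(0.335, 0.425)

SE₁ = √(p̂₁(1−p̂₁)/n₁) = √(0.8120·0.1880/609) = 0.01583; SE₂ = √(0.4320·0.5680/891) = 0.01659.
Independent samples: SE of the difference = √(SE₁² + SE₂²) = √(0.0002505889 + 0.0002752281) = 0.02293.
z* for 95% confidence is 1.960, so the margin of error is 1.960 × 0.02293 = 0.04494.
Point estimate p̂₁ − p̂₂ = 0.8120 − 0.4320 = 0.3800.
0.3800 ± 0.04494 → (0.335, 0.425).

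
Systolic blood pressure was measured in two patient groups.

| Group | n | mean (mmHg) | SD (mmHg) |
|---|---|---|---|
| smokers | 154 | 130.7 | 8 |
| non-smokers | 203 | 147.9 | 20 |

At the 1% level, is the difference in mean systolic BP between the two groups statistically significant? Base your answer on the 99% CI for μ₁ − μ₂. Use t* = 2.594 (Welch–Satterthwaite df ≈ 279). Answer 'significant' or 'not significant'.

Standard errors of each mean: 8/√154 = 0.6447 and 20/√203 = 1.4037.
SE(x̄₁ − x̄₂) = √(0.6447² + 1.4037²) = 1.5447 for independent samples with unequal variances.
With t* = 2.594, the margin is 2.594 × 1.5447 = 4.0070.
x̄₁ − x̄₂ = 130.7 − 147.9 = -17.2000; the interval is -17.2000 ± 4.0070 = (-21.2070, -13.1930).
The interval (-21.2070, -13.1930) does not contain 0, so the difference is significant.

significant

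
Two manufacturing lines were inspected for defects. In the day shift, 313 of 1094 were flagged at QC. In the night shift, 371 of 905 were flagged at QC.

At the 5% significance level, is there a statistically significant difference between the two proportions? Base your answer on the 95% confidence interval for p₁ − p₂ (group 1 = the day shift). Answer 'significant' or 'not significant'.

Sample proportions: 313/1094 = 0.2861, 371/905 = 0.4099.
Each SE is √(p̂(1−p̂)/n): √(0.2861·0.7139/1094) = 0.01366 and √(0.4099·0.5901/905) = 0.01635.
SE(p̂₁ − p̂₂) = √(SE₁² + SE₂²) = √(0.0001865956 + 0.0002673225) = 0.02131, since the two samples are independent.
At 95% confidence z* = 1.960; margin = 1.960 × 0.02131 = 0.04177.
The difference is 0.2861 − 0.4099 = -0.1238, so the interval is -0.1238 ± 0.04177 = (-0.16557, -0.08203).
The interval (-0.16557, -0.08203) does not contain 0, so the difference is significant.

significant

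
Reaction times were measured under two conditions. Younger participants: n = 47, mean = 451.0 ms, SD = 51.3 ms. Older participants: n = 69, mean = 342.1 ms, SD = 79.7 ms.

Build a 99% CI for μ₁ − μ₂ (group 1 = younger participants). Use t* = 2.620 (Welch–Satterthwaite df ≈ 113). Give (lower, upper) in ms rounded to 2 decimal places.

SE₁ = s₁/√n₁ = 51.3/√47 = 7.4829; SE₂ = 79.7/√69 = 9.5948.
Independent samples, unequal variances: SE_diff = √(SE₁² + SE₂²) = √(55.99379241 + 92.06018704) = 12.1677.
t* = 2.620, so margin of error = 2.620 × 12.1677 = 31.8794.
Difference in means = 451.0 − 342.1 = 108.9000.
108.9000 ± 31.8794 → (77.02, 140.78).

(77.02, 140.78)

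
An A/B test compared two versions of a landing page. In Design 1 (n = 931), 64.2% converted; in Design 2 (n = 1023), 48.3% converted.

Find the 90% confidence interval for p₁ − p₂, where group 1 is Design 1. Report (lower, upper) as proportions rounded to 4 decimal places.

SE₁ = √(p̂₁(1−p̂₁)/n₁) = √(0.6420·0.3580/931) = 0.01571; SE₂ = √(0.4830·0.5170/1023) = 0.01562.
Independent samples: SE of the difference = √(SE₁² + SE₂²) = √(0.0002468041 + 0.0002439844) = 0.02215.
z* for 90% confidence is 1.645, so the margin of error is 1.645 × 0.02215 = 0.03644.
Point estimate p̂₁ − p̂₂ = 0.6420 − 0.4830 = 0.1590.
0.1590 ± 0.03644 → (0.1226, 0.1954).

(0.1226, 0.1954)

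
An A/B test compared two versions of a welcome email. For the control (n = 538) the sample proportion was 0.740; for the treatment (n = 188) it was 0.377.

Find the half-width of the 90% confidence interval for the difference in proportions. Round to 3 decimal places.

0.066

SE₁ = √(p̂₁(1−p̂₁)/n₁) = √(0.7400·0.2600/538) = 0.01891; SE₂ = √(0.3770·0.6230/188) = 0.03535.
Independent samples: SE of the difference = √(SE₁² + SE₂²) = √(0.0003575881 + 0.0012496225) = 0.04009.
z* for 90% confidence is 1.645, so the margin of error is 1.645 × 0.04009 = 0.06595.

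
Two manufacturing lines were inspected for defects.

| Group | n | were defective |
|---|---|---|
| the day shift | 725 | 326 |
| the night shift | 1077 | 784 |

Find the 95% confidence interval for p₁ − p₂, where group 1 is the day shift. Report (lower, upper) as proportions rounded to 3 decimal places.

(-0.323, -0.233)

p̂₁ = 326/725 = 0.4497 and p̂₂ = 784/1077 = 0.7279.
SE₁ = √(p̂₁(1−p̂₁)/n₁) = √(0.4497·0.5503/725) = 0.01848; SE₂ = √(0.7279·0.2721/1077) = 0.01356.
Independent samples: SE of the difference = √(SE₁² + SE₂²) = √(0.0003415104 + 0.0001838736) = 0.02292.
z* for 95% confidence is 1.960, so the margin of error is 1.960 × 0.02292 = 0.04492.
Point estimate p̂₁ − p̂₂ = 0.4497 − 0.7279 = -0.2782.
-0.2782 ± 0.04492 → (-0.323, -0.233).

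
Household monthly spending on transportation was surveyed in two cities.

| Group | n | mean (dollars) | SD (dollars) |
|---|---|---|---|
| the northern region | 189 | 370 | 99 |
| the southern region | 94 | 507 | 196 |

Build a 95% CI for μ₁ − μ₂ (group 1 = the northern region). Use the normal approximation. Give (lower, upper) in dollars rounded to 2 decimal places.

(-179.06, -94.94)

Standard errors of each mean: 99/√189 = 7.2012 and 196/√94 = 20.2159.
SE(x̄₁ − x̄₂) = √(7.2012² + 20.2159²) = 21.4602 for independent samples with unequal variances.
With z* = 1.960, the margin is 1.960 × 21.4602 = 42.0620.
x̄₁ − x̄₂ = 370 − 507 = -137.0000; the interval is -137.0000 ± 42.0620 = (-179.06, -94.94).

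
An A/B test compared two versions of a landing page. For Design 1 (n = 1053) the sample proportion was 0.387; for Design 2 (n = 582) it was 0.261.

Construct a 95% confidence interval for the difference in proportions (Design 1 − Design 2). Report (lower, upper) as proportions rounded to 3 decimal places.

The two standard errors are √(0.3870×0.6130/1053) = 0.01501 and √(0.2610×0.7390/582) = 0.01820.
Because the samples are independent, SE_diff = √(0.01501² + 0.01820²) = 0.02359.
Using z* = 1.960 for 95%, ME = 1.960 × 0.02359 = 0.04624.
p̂₁ − p̂₂ = 0.1260; interval 0.1260 ± 0.04624 gives (0.080, 0.172).

(0.080, 0.172)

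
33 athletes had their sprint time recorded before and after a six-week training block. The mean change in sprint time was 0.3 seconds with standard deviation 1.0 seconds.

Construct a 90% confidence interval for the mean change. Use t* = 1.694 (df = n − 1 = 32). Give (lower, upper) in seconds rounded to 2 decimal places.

Paired design: SE = s_d/√n = 1.0/√33 = 0.1741.
t* = 1.694; margin of error = 1.694 × 0.1741 = 0.2949.
0.3 ± 0.2949 → (0.01, 0.59).

(0.01, 0.59)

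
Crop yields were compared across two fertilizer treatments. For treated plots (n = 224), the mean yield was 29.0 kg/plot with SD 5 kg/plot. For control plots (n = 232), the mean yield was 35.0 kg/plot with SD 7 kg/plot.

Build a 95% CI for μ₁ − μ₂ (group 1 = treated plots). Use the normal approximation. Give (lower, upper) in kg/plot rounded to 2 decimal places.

(-7.11, -4.89)

Per-group SEs: s₁/√n₁ = 5/√224 = 0.3341, s₂/√n₂ = 7/√232 = 0.4596.
Unpooled SE of the difference: √(0.11162281 + 0.21123216) = 0.5682.
Margin of error = z* · SE = 1.960 × 0.5682 = 1.1137.
x̄₁ − x̄₂ = 29.0 − 35.0 = -6.0000.
CI: -6.0000 ± 1.1137 = (-7.11, -4.89).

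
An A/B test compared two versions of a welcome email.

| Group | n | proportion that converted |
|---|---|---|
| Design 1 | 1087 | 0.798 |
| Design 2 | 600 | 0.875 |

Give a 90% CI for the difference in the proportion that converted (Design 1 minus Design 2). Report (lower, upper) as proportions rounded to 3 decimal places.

(-0.107, -0.047)

SE₁ = √(p̂₁(1−p̂₁)/n₁) = √(0.7980·0.2020/1087) = 0.01218; SE₂ = √(0.8750·0.1250/600) = 0.01350.
Independent samples: SE of the difference = √(SE₁² + SE₂²) = √(0.0001483524 + 0.00018225) = 0.01818.
z* for 90% confidence is 1.645, so the margin of error is 1.645 × 0.01818 = 0.02991.
Point estimate p̂₁ − p̂₂ = 0.7980 − 0.8750 = -0.0770.
-0.0770 ± 0.02991 → (-0.107, -0.047).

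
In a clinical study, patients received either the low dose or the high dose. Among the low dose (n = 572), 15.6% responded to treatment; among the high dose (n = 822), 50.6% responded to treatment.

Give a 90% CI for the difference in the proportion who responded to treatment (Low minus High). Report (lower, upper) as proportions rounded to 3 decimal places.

(-0.388, -0.312)

Each SE is √(p̂(1−p̂)/n): √(0.1560·0.8440/572) = 0.01517 and √(0.5060·0.4940/822) = 0.01744.
SE(p̂₁ − p̂₂) = √(SE₁² + SE₂²) = √(0.0002301289 + 0.0003041536) = 0.02311, since the two samples are independent.
At 90% confidence z* = 1.645; margin = 1.645 × 0.02311 = 0.03802.
The difference is 0.1560 − 0.5060 = -0.3500, so the interval is -0.3500 ± 0.03802 = (-0.388, -0.312).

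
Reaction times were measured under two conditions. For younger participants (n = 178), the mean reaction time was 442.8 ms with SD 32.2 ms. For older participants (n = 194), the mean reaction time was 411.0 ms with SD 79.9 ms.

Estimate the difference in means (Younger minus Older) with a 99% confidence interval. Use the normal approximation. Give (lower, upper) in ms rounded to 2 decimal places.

SE₁ = s₁/√n₁ = 32.2/√178 = 2.4135; SE₂ = 79.9/√194 = 5.7365.
Independent samples, unequal variances: SE_diff = √(SE₁² + SE₂²) = √(5.82498225 + 32.90743225) = 6.2235.
z* = 2.576, so margin of error = 2.576 × 6.2235 = 16.0317.
Difference in means = 442.8 − 411.0 = 31.8000.
31.8000 ± 16.0317 → (15.77, 47.83).

(15.77, 47.83)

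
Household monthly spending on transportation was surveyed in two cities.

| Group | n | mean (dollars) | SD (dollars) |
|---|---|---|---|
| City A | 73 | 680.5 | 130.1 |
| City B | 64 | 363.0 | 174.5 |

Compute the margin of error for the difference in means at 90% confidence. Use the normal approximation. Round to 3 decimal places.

Per-group SEs: s₁/√n₁ = 130.1/√73 = 15.2271, s₂/√n₂ = 174.5/√64 = 21.8125.
Unpooled SE of the difference: √(231.86457441 + 475.78515625) = 26.6017.
Margin of error = z* · SE = 1.645 × 26.6017 = 43.7598.

43.760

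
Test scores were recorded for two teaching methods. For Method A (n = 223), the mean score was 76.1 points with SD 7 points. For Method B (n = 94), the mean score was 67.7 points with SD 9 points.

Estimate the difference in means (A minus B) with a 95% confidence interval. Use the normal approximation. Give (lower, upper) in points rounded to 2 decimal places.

(6.36, 10.44)

SE₁ = s₁/√n₁ = 7/√223 = 0.4688; SE₂ = 9/√94 = 0.9283.
Independent samples, unequal variances: SE_diff = √(SE₁² + SE₂²) = √(0.21977344 + 0.86174089) = 1.0400.
z* = 1.960, so margin of error = 1.960 × 1.0400 = 2.0384.
Difference in means = 76.1 − 67.7 = 8.4000.
8.4000 ± 2.0384 → (6.36, 10.44).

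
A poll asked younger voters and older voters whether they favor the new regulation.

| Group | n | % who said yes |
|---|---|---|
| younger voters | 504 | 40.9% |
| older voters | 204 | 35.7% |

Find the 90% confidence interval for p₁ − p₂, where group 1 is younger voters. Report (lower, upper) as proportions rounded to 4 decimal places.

SE₁ = √(p̂₁(1−p̂₁)/n₁) = √(0.4090·0.5910/504) = 0.02190; SE₂ = √(0.3570·0.6430/204) = 0.03354.
Independent samples: SE of the difference = √(SE₁² + SE₂²) = √(0.00047961 + 0.0011249316) = 0.04006.
z* for 90% confidence is 1.645, so the margin of error is 1.645 × 0.04006 = 0.06590.
Point estimate p̂₁ − p̂₂ = 0.4090 − 0.3570 = 0.0520.
0.0520 ± 0.06590 → (-0.0139, 0.1179).

(-0.0139, 0.1179)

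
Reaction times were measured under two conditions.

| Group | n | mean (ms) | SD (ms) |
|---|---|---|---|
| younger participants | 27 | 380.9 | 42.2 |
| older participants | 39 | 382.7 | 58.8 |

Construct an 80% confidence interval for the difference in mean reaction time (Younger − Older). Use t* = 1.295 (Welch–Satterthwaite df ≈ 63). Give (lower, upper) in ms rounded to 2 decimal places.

Per-group SEs: s₁/√n₁ = 42.2/√27 = 8.1214, s₂/√n₂ = 58.8/√39 = 9.4155.
Unpooled SE of the difference: √(65.95713796 + 88.65164025) = 12.4342.
Margin of error = t* · SE = 1.295 × 12.4342 = 16.1023.
x̄₁ − x̄₂ = 380.9 − 382.7 = -1.8000.
CI: -1.8000 ± 16.1023 = (-17.90, 14.30).

(-17.90, 14.30)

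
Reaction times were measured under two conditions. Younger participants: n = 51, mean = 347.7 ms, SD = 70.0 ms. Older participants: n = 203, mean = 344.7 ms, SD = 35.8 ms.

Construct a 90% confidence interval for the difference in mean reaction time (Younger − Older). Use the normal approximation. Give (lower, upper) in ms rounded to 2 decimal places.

SE₁ = s₁/√n₁ = 70.0/√51 = 9.8020; SE₂ = 35.8/√203 = 2.5127.
Independent samples, unequal variances: SE_diff = √(SE₁² + SE₂²) = √(96.079204 + 6.31366129) = 10.1189.
z* = 1.645, so margin of error = 1.645 × 10.1189 = 16.6456.
Difference in means = 347.7 − 344.7 = 3.0000.
3.0000 ± 16.6456 → (-13.65, 19.65).

(-13.65, 19.65)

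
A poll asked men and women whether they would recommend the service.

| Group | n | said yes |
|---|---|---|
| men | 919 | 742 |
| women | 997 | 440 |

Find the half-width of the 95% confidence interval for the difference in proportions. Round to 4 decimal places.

0.0400

First, p̂₁ = 742/919 = 0.8074; p̂₂ = 440/997 = 0.4413.
The two standard errors are √(0.8074×0.1926/919) = 0.01301 and √(0.4413×0.5587/997) = 0.01573.
Because the samples are independent, SE_diff = √(0.01301² + 0.01573²) = 0.02041.
Using z* = 1.960 for 95%, ME = 1.960 × 0.02041 = 0.04000.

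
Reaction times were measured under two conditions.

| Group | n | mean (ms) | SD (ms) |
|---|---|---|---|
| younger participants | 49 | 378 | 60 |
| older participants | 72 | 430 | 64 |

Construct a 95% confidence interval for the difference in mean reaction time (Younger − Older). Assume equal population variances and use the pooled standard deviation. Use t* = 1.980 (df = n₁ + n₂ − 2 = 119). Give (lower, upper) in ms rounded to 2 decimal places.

(-74.89, -29.11)

Pooled variance s_p² = [48·60² + 71·64²] / (49+72−2) = 3895.9328, so s_p = 62.4174.
SE_diff = s_p·√(1/n₁ + 1/n₂) = 62.4174·√(1/49 + 1/72) = 11.5594.
t* = 1.980; margin = 1.980 × 11.5594 = 22.8876.
Difference = 378 − 430 = -52.0000.
-52.0000 ± 22.8876 → (-74.89, -29.11).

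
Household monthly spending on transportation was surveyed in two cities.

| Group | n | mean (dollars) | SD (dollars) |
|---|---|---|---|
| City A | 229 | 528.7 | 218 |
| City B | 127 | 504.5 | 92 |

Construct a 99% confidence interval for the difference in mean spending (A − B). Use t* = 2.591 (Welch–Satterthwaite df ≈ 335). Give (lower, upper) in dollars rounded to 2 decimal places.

Standard errors of each mean: 218/√229 = 14.4058 and 92/√127 = 8.1637.
SE(x̄₁ − x̄₂) = √(14.4058² + 8.1637²) = 16.5582 for independent samples with unequal variances.
With t* = 2.591, the margin is 2.591 × 16.5582 = 42.9023.
x̄₁ − x̄₂ = 528.7 − 504.5 = 24.2000; the interval is 24.2000 ± 42.9023 = (-18.70, 67.10).

(-18.70, 67.10)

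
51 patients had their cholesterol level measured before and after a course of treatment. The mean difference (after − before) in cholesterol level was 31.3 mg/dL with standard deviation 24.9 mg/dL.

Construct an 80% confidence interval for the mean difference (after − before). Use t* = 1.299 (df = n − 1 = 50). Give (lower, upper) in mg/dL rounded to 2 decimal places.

This is a matched-pairs design, so SE = s_d/√n = 24.9/√51 = 3.4867.
Margin = 1.299 × 3.4867 = 4.5292; the interval is 31.3 ± 4.5292 = (26.77, 35.83).

(26.77, 35.83)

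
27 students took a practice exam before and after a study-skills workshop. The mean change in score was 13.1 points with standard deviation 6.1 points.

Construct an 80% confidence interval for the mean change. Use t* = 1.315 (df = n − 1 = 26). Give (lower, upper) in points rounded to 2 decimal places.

This is a matched-pairs design, so SE = s_d/√n = 6.1/√27 = 1.1739.
Margin = 1.315 × 1.1739 = 1.5437; the interval is 13.1 ± 1.5437 = (11.56, 14.64).

(11.56, 14.64)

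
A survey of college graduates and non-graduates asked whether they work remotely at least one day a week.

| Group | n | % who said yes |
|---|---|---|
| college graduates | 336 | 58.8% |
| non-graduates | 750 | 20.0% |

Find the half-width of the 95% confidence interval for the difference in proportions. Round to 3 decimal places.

Each SE is √(p̂(1−p̂)/n): √(0.5880·0.4120/336) = 0.02685 and √(0.2000·0.8000/750) = 0.01461.
SE(p̂₁ − p̂₂) = √(SE₁² + SE₂²) = √(0.0007209225 + 0.0002134521) = 0.03057, since the two samples are independent.
At 95% confidence z* = 1.960; margin = 1.960 × 0.03057 = 0.05992.

0.060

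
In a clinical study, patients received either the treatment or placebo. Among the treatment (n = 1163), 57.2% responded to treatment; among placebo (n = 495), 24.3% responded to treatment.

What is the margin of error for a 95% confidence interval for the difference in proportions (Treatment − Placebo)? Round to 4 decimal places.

Each SE is √(p̂(1−p̂)/n): √(0.5720·0.4280/1163) = 0.01451 and √(0.2430·0.7570/495) = 0.01928.
SE(p̂₁ − p̂₂) = √(SE₁² + SE₂²) = √(0.0002105401 + 0.0003717184) = 0.02413, since the two samples are independent.
At 95% confidence z* = 1.960; margin = 1.960 × 0.02413 = 0.04729.

0.0473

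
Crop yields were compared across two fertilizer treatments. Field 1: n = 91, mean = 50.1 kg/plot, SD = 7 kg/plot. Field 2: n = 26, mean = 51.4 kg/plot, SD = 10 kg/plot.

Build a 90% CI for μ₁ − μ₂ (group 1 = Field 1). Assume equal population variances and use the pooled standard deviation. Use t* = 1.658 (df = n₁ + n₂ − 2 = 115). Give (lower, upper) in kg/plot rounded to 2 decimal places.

Pooled variance s_p² = [90·7² + 25·10²] / (91+26−2) = 60.0870, so s_p = 7.7516.
SE_diff = s_p·√(1/n₁ + 1/n₂) = 7.7516·√(1/91 + 1/26) = 1.7238.
t* = 1.658; margin = 1.658 × 1.7238 = 2.8581.
Difference = 50.1 − 51.4 = -1.3000.
-1.3000 ± 2.8581 → (-4.16, 1.56).

(-4.16, 1.56)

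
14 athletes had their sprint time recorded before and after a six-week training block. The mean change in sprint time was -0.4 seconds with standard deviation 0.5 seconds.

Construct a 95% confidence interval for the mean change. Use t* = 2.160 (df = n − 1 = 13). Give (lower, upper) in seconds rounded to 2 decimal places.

(-0.69, -0.11)

This is a matched-pairs design, so SE = s_d/√n = 0.5/√14 = 0.1336.
Margin = 2.160 × 0.1336 = 0.2886; the interval is -0.4 ± 0.2886 = (-0.69, -0.11).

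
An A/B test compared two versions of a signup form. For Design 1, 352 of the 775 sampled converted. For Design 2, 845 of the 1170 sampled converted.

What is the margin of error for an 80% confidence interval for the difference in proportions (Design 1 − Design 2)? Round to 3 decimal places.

First, p̂₁ = 352/775 = 0.4542; p̂₂ = 845/1170 = 0.7222.
The two standard errors are √(0.4542×0.5458/775) = 0.01789 and √(0.7222×0.2778/1170) = 0.01309.
Because the samples are independent, SE_diff = √(0.01789² + 0.01309²) = 0.02217.
Using z* = 1.282 for 80%, ME = 1.282 × 0.02217 = 0.02842.

0.028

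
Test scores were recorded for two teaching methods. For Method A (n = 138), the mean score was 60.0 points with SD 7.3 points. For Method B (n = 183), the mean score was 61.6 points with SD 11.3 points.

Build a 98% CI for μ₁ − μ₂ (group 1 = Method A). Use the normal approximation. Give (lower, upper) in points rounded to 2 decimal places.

(-4.02, 0.82)

Per-group SEs: s₁/√n₁ = 7.3/√138 = 0.6214, s₂/√n₂ = 11.3/√183 = 0.8353.
Unpooled SE of the difference: √(0.38613796 + 0.69772609) = 1.0411.
Margin of error = z* · SE = 2.326 × 1.0411 = 2.4216.
x̄₁ − x̄₂ = 60.0 − 61.6 = -1.6000.
CI: -1.6000 ± 2.4216 = (-4.02, 0.82).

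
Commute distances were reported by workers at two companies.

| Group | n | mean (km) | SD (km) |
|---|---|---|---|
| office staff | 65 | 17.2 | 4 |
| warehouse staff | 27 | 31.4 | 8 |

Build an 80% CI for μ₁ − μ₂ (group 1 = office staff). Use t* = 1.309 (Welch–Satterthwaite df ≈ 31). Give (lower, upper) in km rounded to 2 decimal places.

(-16.32, -12.08)

SE₁ = s₁/√n₁ = 4/√65 = 0.4961; SE₂ = 8/√27 = 1.5396.
Independent samples, unequal variances: SE_diff = √(SE₁² + SE₂²) = √(0.24611521 + 2.37036816) = 1.6176.
t* = 1.309, so margin of error = 1.309 × 1.6176 = 2.1174.
Difference in means = 17.2 − 31.4 = -14.2000.
-14.2000 ± 2.1174 → (-16.32, -12.08).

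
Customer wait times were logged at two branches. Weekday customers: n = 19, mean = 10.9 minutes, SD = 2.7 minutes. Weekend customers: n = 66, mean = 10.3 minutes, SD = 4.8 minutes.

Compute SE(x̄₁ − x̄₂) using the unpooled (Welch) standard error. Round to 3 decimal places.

SE₁ = s₁/√n₁ = 2.7/√19 = 0.6194; SE₂ = 4.8/√66 = 0.5908.
Independent samples, unequal variances: SE_diff = √(SE₁² + SE₂²) = √(0.38365636 + 0.34904464) = 0.8560.

0.856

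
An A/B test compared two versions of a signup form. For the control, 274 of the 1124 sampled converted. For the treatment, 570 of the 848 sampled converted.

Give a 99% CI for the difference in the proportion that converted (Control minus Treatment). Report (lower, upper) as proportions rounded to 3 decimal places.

Sample proportions: 274/1124 = 0.2438, 570/848 = 0.6722.
Each SE is √(p̂(1−p̂)/n): √(0.2438·0.7562/1124) = 0.01281 and √(0.6722·0.3278/848) = 0.01612.
SE(p̂₁ − p̂₂) = √(SE₁² + SE₂²) = √(0.0001640961 + 0.0002598544) = 0.02059, since the two samples are independent.
At 99% confidence z* = 2.576; margin = 2.576 × 0.02059 = 0.05304.
The difference is 0.2438 − 0.6722 = -0.4284, so the interval is -0.4284 ± 0.05304 = (-0.481, -0.375).

(-0.481, -0.375)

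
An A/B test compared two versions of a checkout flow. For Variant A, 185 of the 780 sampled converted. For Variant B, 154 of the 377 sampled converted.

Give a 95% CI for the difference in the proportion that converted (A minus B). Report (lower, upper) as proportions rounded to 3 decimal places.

(-0.229, -0.113)

Sample proportions: 185/780 = 0.2372, 154/377 = 0.4085.
Each SE is √(p̂(1−p̂)/n): √(0.2372·0.7628/780) = 0.01523 and √(0.4085·0.5915/377) = 0.02532.
SE(p̂₁ − p̂₂) = √(SE₁² + SE₂²) = √(0.0002319529 + 0.0006411024) = 0.02955, since the two samples are independent.
At 95% confidence z* = 1.960; margin = 1.960 × 0.02955 = 0.05792.
The difference is 0.2372 − 0.4085 = -0.1713, so the interval is -0.1713 ± 0.05792 = (-0.229, -0.113).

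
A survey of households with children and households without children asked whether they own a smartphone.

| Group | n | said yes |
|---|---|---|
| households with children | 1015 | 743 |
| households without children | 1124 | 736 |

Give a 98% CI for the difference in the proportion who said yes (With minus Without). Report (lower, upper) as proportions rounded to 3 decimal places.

(0.031, 0.123)

Sample proportions: 743/1015 = 0.7320, 736/1124 = 0.6548.
Each SE is √(p̂(1−p̂)/n): √(0.7320·0.2680/1015) = 0.01390 and √(0.6548·0.3452/1124) = 0.01418.
SE(p̂₁ − p̂₂) = √(SE₁² + SE₂²) = √(0.00019321 + 0.0002010724) = 0.01986, since the two samples are independent.
At 98% confidence z* = 2.326; margin = 2.326 × 0.01986 = 0.04619.
The difference is 0.7320 − 0.6548 = 0.0772, so the interval is 0.0772 ± 0.04619 = (0.031, 0.123).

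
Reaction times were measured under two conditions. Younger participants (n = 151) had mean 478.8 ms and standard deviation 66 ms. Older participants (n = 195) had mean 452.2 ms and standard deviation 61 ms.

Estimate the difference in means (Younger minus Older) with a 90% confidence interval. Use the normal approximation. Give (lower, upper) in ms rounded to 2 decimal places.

(15.21, 37.99)

Per-group SEs: s₁/√n₁ = 66/√151 = 5.3710, s₂/√n₂ = 61/√195 = 4.3683.
Unpooled SE of the difference: √(28.847641 + 19.08204489) = 6.9231.
Margin of error = z* · SE = 1.645 × 6.9231 = 11.3885.
x̄₁ − x̄₂ = 478.8 − 452.2 = 26.6000.
CI: 26.6000 ± 11.3885 = (15.21, 37.99).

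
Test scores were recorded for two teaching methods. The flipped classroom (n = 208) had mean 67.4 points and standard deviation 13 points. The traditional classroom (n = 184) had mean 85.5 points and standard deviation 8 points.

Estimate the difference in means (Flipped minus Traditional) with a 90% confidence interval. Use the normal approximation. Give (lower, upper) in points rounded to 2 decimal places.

SE₁ = s₁/√n₁ = 13/√208 = 0.9014; SE₂ = 8/√184 = 0.5898.
Independent samples, unequal variances: SE_diff = √(SE₁² + SE₂²) = √(0.81252196 + 0.34786404) = 1.0772.
z* = 1.645, so margin of error = 1.645 × 1.0772 = 1.7720.
Difference in means = 67.4 − 85.5 = -18.1000.
-18.1000 ± 1.7720 → (-19.87, -16.33).

(-19.87, -16.33)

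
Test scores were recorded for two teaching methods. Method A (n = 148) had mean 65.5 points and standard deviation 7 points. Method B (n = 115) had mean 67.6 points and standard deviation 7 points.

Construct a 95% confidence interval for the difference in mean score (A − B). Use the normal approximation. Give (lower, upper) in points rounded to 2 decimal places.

Standard errors of each mean: 7/√148 = 0.5754 and 7/√115 = 0.6528.
SE(x̄₁ − x̄₂) = √(0.5754² + 0.6528²) = 0.8702 for independent samples with unequal variances.
With z* = 1.960, the margin is 1.960 × 0.8702 = 1.7056.
x̄₁ − x̄₂ = 65.5 − 67.6 = -2.1000; the interval is -2.1000 ± 1.7056 = (-3.81, -0.39).

(-3.81, -0.39)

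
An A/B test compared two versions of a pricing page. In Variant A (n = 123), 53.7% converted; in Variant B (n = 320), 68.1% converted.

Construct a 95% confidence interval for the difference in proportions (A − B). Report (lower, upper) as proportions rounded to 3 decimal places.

(-0.246, -0.042)

The two standard errors are √(0.5370×0.4630/123) = 0.04496 and √(0.6810×0.3190/320) = 0.02606.
Because the samples are independent, SE_diff = √(0.04496² + 0.02606²) = 0.05197.
Using z* = 1.960 for 95%, ME = 1.960 × 0.05197 = 0.10186.
p̂₁ − p̂₂ = -0.1440; interval -0.1440 ± 0.10186 gives (-0.246, -0.042).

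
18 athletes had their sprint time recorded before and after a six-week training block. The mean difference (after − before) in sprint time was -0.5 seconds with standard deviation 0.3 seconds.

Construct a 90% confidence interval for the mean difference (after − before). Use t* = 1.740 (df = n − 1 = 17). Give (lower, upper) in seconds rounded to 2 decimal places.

(-0.62, -0.38)

Paired design: SE = s_d/√n = 0.3/√18 = 0.0707.
t* = 1.740; margin of error = 1.740 × 0.0707 = 0.1230.
-0.5 ± 0.1230 → (-0.62, -0.38).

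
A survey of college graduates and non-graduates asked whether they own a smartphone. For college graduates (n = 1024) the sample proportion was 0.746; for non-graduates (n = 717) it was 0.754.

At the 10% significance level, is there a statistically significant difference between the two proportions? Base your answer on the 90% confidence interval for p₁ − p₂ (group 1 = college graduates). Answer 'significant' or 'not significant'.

Each SE is √(p̂(1−p̂)/n): √(0.7460·0.2540/1024) = 0.01360 and √(0.7540·0.2460/717) = 0.01608.
SE(p̂₁ − p̂₂) = √(SE₁² + SE₂²) = √(0.00018496 + 0.0002585664) = 0.02106, since the two samples are independent.
At 90% confidence z* = 1.645; margin = 1.645 × 0.02106 = 0.03464.
The difference is 0.7460 − 0.7540 = -0.0080, so the interval is -0.0080 ± 0.03464 = (-0.04264, 0.02664).
The interval (-0.04264, 0.02664) contains 0, so the difference is not significant.

not significant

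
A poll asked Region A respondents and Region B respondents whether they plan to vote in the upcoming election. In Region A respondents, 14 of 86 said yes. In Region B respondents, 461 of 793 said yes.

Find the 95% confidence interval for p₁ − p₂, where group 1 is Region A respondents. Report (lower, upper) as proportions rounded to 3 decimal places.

(-0.504, -0.333)

Sample proportions: 14/86 = 0.1628, 461/793 = 0.5813.
Each SE is √(p̂(1−p̂)/n): √(0.1628·0.8372/86) = 0.03981 and √(0.5813·0.4187/793) = 0.01752.
SE(p̂₁ − p̂₂) = √(SE₁² + SE₂²) = √(0.0015848361 + 0.0003069504) = 0.04349, since the two samples are independent.
At 95% confidence z* = 1.960; margin = 1.960 × 0.04349 = 0.08524.
The difference is 0.1628 − 0.5813 = -0.4185, so the interval is -0.4185 ± 0.08524 = (-0.504, -0.333).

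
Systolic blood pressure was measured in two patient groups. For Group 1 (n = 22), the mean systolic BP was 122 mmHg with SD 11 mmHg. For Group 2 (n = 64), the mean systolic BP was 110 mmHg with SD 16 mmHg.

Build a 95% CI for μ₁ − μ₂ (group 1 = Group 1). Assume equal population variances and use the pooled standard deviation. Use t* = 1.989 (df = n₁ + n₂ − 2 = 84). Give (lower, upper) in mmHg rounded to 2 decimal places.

(4.67, 19.33)

Pooled variance s_p² = [21·11² + 63·16²] / (22+64−2) = 222.2500, so s_p = 14.9081.
SE_diff = s_p·√(1/n₁ + 1/n₂) = 14.9081·√(1/22 + 1/64) = 3.6844.
t* = 1.989; margin = 1.989 × 3.6844 = 7.3283.
Difference = 122 − 110 = 12.0000.
12.0000 ± 7.3283 → (4.67, 19.33).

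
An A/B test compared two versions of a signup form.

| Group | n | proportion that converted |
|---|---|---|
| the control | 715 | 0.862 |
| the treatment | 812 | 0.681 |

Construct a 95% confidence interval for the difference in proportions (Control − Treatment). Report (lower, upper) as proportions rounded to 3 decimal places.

(0.140, 0.222)

Each SE is √(p̂(1−p̂)/n): √(0.8620·0.1380/715) = 0.01290 and √(0.6810·0.3190/812) = 0.01636.
SE(p̂₁ − p̂₂) = √(SE₁² + SE₂²) = √(0.00016641 + 0.0002676496) = 0.02083, since the two samples are independent.
At 95% confidence z* = 1.960; margin = 1.960 × 0.02083 = 0.04083.
The difference is 0.8620 − 0.6810 = 0.1810, so the interval is 0.1810 ± 0.04083 = (0.140, 0.222).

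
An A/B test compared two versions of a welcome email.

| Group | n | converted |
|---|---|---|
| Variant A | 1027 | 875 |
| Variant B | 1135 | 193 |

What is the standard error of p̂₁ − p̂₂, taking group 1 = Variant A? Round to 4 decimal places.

0.0157

Sample proportions: 875/1027 = 0.8520, 193/1135 = 0.1700.
Each SE is √(p̂(1−p̂)/n): √(0.8520·0.1480/1027) = 0.01108 and √(0.1700·0.8300/1135) = 0.01115.
SE(p̂₁ − p̂₂) = √(SE₁² + SE₂²) = √(0.0001227664 + 0.0001243225) = 0.01572, since the two samples are independent.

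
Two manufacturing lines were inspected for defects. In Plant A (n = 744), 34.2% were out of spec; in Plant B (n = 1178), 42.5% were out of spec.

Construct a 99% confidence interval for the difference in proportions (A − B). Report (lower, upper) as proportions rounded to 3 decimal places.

(-0.141, -0.025)

SE₁ = √(p̂₁(1−p̂₁)/n₁) = √(0.3420·0.6580/744) = 0.01739; SE₂ = √(0.4250·0.5750/1178) = 0.01440.
Independent samples: SE of the difference = √(SE₁² + SE₂²) = √(0.0003024121 + 0.00020736) = 0.02258.
z* for 99% confidence is 2.576, so the margin of error is 2.576 × 0.02258 = 0.05817.
Point estimate p̂₁ − p̂₂ = 0.3420 − 0.4250 = -0.0830.
-0.0830 ± 0.05817 → (-0.141, -0.025).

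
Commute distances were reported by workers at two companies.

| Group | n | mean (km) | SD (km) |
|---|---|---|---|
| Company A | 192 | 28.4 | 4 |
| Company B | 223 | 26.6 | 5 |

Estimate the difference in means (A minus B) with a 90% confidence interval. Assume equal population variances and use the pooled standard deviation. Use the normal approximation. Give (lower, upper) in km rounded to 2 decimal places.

(1.06, 2.54)

Pooled variance s_p² = [191·4² + 222·5²] / (192+223−2) = 20.8378, so s_p = 4.5648.
SE_diff = s_p·√(1/n₁ + 1/n₂) = 4.5648·√(1/192 + 1/223) = 0.4494.
z* = 1.645; margin = 1.645 × 0.4494 = 0.7393.
Difference = 28.4 − 26.6 = 1.8000.
1.8000 ± 0.7393 → (1.06, 2.54).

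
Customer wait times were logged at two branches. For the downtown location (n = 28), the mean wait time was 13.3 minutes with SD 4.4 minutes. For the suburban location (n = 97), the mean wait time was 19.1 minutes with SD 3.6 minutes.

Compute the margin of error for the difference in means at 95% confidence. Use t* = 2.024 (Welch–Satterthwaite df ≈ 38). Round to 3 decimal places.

SE₁ = s₁/√n₁ = 4.4/√28 = 0.8315; SE₂ = 3.6/√97 = 0.3655.
Independent samples, unequal variances: SE_diff = √(SE₁² + SE₂²) = √(0.69139225 + 0.13359025) = 0.9083.
t* = 2.024, so margin of error = 2.024 × 0.9083 = 1.8384.

1.838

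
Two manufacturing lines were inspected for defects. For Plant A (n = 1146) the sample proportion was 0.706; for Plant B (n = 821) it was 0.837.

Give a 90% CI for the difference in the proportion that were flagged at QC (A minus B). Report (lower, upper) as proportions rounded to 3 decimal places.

(-0.162, -0.100)

SE₁ = √(p̂₁(1−p̂₁)/n₁) = √(0.7060·0.2940/1146) = 0.01346; SE₂ = √(0.8370·0.1630/821) = 0.01289.
Independent samples: SE of the difference = √(SE₁² + SE₂²) = √(0.0001811716 + 0.0001661521) = 0.01864.
z* for 90% confidence is 1.645, so the margin of error is 1.645 × 0.01864 = 0.03066.
Point estimate p̂₁ − p̂₂ = 0.7060 − 0.8370 = -0.1310.
-0.1310 ± 0.03066 → (-0.162, -0.100).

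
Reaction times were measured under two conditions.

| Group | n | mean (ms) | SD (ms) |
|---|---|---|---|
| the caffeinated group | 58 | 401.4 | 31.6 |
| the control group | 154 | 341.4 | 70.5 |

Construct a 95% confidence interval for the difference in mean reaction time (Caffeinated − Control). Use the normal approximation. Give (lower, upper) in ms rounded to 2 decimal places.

(46.21, 73.79)

Standard errors of each mean: 31.6/√58 = 4.1493 and 70.5/√154 = 5.6811.
SE(x̄₁ − x̄₂) = √(4.1493² + 5.6811²) = 7.0350 for independent samples with unequal variances.
With z* = 1.960, the margin is 1.960 × 7.0350 = 13.7886.
x̄₁ − x̄₂ = 401.4 − 341.4 = 60.0000; the interval is 60.0000 ± 13.7886 = (46.21, 73.79).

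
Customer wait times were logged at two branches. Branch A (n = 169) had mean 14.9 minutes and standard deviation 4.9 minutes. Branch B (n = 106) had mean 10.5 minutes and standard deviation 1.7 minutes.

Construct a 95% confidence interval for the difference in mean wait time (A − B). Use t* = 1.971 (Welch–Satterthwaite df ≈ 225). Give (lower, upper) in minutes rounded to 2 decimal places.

SE₁ = s₁/√n₁ = 4.9/√169 = 0.3769; SE₂ = 1.7/√106 = 0.1651.
Independent samples, unequal variances: SE_diff = √(SE₁² + SE₂²) = √(0.14205361 + 0.02725801) = 0.4115.
t* = 1.971, so margin of error = 1.971 × 0.4115 = 0.8111.
Difference in means = 14.9 − 10.5 = 4.4000.
4.4000 ± 0.8111 → (3.59, 5.21).

(3.59, 5.21)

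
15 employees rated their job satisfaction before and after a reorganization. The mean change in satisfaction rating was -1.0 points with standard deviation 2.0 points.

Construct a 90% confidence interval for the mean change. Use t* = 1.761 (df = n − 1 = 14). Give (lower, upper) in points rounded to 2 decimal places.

Paired design: SE = s_d/√n = 2.0/√15 = 0.5164.
t* = 1.761; margin of error = 1.761 × 0.5164 = 0.9094.
-1.0 ± 0.9094 → (-1.91, -0.09).

(-1.91, -0.09)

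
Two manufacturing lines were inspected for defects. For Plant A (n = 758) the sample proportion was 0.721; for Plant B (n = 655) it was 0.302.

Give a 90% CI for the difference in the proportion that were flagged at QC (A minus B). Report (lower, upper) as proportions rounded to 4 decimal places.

SE₁ = √(p̂₁(1−p̂₁)/n₁) = √(0.7210·0.2790/758) = 0.01629; SE₂ = √(0.3020·0.6980/655) = 0.01794.
Independent samples: SE of the difference = √(SE₁² + SE₂²) = √(0.0002653641 + 0.0003218436) = 0.02423.
z* for 90% confidence is 1.645, so the margin of error is 1.645 × 0.02423 = 0.03986.
Point estimate p̂₁ − p̂₂ = 0.7210 − 0.3020 = 0.4190.
0.4190 ± 0.03986 → (0.3791, 0.4589).

(0.3791, 0.4589)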